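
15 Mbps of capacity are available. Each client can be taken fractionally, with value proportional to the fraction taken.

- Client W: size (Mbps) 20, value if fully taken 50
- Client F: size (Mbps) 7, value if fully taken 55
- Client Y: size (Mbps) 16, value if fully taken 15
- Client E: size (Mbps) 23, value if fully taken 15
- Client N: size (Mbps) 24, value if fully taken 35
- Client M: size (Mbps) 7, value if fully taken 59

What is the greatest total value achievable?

Best value per unit of size first: Client M 59/7≈8.43, Client F 55/7≈7.86, Client W 50/20≈2.5, Client N 35/24≈1.46, Client Y 15/16≈0.938, Client E 15/23≈0.652.
Client M: take in full, 7 Mbps for value 59 — 8 left.
Take all of Client F (7 Mbps, value 55) — 1 Mbps left.
1 Mbps left: a 1/20 share of Client W gives 50×1/20 = 2.5.
Total value = 116.5.

116.5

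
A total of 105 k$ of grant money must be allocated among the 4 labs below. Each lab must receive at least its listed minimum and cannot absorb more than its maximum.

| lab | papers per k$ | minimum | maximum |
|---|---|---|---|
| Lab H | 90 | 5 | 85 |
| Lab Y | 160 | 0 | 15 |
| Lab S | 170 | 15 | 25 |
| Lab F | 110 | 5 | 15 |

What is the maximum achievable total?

Meeting every minimum uses 5+0+15+5 = 25 k$, leaving 80.
Order the labs by papers per k$: Lab S 170 > Lab Y 160 > Lab F 110 > Lab H 90.
Lab S takes 10 more to reach its cap of 25 — 70 left.
Lab Y: +15 to 15 (cap) — 55 left.
Give Lab F 10 more to hit its cap of 15 — 45 left.
Lab H: +45 (room for 80) → 50. Pool exhausted.
Total = 90×50 + 160×15 + 170×25 + 110×15 = 12800.

12800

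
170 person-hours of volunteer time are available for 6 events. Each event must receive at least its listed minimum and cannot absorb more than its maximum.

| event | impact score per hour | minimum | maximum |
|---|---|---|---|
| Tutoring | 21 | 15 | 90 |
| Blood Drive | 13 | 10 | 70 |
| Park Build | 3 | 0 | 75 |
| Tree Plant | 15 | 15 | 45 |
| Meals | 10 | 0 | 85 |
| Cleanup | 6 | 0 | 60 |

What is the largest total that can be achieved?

3020

Meeting every minimum uses 15+10+0+15+0+0 = 40 person-hours, leaving 130.
Rank by impact score per hour: Tutoring 21 > Tree Plant 15 > Blood Drive 13 > Meals 10 > Cleanup 6 > Park Build 3.
Tutoring: +75 to 90 (cap) ; 55 left.
Tree Plant: +30 to 45 (cap) ; 25 left.
Blood Drive has room for 60 more but only 25 remain, so it gets 35.
Total = 21×90 + 13×35 + 15×45 = 3020.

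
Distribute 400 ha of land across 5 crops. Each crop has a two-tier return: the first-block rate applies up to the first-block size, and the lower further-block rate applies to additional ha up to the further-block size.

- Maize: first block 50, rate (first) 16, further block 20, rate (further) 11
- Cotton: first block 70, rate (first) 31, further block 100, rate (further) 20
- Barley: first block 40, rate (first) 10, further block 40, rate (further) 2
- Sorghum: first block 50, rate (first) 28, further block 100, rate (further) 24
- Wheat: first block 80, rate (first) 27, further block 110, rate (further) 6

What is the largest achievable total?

Rank every tier by rate: Cotton/first 31 > Sorghum/first 28 > Wheat/first 27 > Sorghum/second 24 > Cotton/second 20 > Maize/first 16 > Maize/second 11 > Barley/first 10 > Wheat/second 6 > Barley/second 2.
Cotton first at 31: fill all 70 → 330 left.
Fill Sorghum first block (50 at 28) → 280 left.
Fill Wheat first block (80 at 27) → 200 left.
Sorghum/second (24): +100 → 100 left.
Cotton/second (20): +100 → 0 left.
Total = 31×70 + 28×50 + 27×80 + 24×100 + 20×100 = 10130.

10130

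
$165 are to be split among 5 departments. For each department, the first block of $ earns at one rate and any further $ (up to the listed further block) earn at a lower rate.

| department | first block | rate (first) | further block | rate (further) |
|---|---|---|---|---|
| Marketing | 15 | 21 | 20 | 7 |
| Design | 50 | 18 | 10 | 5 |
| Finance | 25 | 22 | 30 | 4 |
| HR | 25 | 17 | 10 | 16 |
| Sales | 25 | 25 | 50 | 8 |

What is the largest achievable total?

3095

Rank every tier by rate: Sales/T1 25 > Finance/T1 22 > Marketing/T1 21 > Design/T1 18 > HR/T1 17 > HR/T2 16 > Sales/T2 8 > Marketing/T2 7 > Design/T2 5 > Finance/T2 4.
Sales/T1 (25): +25 ; 140 left.
Finance T1 at 22: fill all 25 ; 115 left.
Fill Marketing T1 block (15 at 21) ; 100 left.
Design T1 at 18: fill all 50 ; 50 left.
Fill HR T1 block (25 at 17) ; 25 left.
HR/T2 (16): +10 ; 15 left.
Sales T2 at 8: only 15 left, fill 15.
Total = 25×25 + 22×25 + 21×15 + 18×50 + 17×25 + 16×10 + 8×15 = 3095.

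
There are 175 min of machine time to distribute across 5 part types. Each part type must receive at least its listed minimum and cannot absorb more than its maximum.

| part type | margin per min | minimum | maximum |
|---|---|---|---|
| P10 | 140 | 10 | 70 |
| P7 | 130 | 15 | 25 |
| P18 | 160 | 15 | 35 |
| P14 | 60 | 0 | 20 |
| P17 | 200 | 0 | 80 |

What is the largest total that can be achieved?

29850

Meeting every minimum uses 10+15+15+0+0 = 40 min, leaving 135.
Rank by margin per min: P17 200 > P18 160 > P10 140 > P7 130 > P14 60.
P17: +80 to 80 (cap) ; 55 left.
P18 takes 20 more to reach its cap of 35 ; 35 left.
P10 has room for 60 more but only 35 remain, so it gets 45.
Total = 140×45 + 130×15 + 160×35 + 200×80 = 29850.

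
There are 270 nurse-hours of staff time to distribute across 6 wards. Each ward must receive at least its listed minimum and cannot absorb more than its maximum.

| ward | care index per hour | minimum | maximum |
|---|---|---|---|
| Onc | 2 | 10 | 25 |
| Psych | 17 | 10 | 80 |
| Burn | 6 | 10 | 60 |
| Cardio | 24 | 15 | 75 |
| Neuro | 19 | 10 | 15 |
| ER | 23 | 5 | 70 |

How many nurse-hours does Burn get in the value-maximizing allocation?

20

Meeting every minimum uses 10+10+10+15+10+5 = 60 nurse-hours, leaving 210.
Highest care index per hour first: Cardio 24 > ER 23 > Neuro 19 > Psych 17 > Burn 6 > Onc 2.
Give Cardio 60 more to hit its cap of 75 → 150 left.
Give ER 65 more to hit its cap of 70 → 85 left.
Neuro takes 5 more to reach its cap of 15 → 80 left.
Give Psych 70 more to hit its cap of 80 → 10 left.
Burn: +10 (room for 50) → 20. Pool exhausted.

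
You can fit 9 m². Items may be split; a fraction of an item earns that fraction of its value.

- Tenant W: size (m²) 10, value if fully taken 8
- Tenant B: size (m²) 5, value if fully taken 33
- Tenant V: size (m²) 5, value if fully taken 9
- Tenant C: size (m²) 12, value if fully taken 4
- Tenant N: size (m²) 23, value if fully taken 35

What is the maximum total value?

40.2

Sort by value density: Tenant B 33/5≈6.6, Tenant V 9/5≈1.8, Tenant N 35/23≈1.52, Tenant W 8/10≈0.8, Tenant C 4/12≈0.333.
All 5 m² of Tenant B fit (value 33) — 4 remain.
Only 4 m² remain; take 4/5 of Tenant V for value 9×4/5 = 7.2.
Total value = 40.2.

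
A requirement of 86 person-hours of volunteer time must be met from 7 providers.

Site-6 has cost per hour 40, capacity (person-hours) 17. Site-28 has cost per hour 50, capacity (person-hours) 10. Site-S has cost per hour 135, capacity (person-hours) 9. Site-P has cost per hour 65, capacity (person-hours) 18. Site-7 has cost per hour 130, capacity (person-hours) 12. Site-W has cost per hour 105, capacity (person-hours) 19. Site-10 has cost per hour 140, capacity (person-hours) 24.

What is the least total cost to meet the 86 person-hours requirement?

7260

Use providers in increasing cost order.
Take 17 from Site-6 at 40 ; need 69 more.
Site-28 at 50: take all 10 person-hours ; 59 still needed.
Site-P (65): use full 18 ; 41 person-hours to go.
Site-W (105): use full 19 ; 22 person-hours to go.
Site-7 (130): use full 12 ; 10 person-hours to go.
Site-S (135): use full 9 ; 1 person-hours to go.
Take 1 from Site-10 at 140 to finish.
Cost = 17×40 + 10×50 + 18×65 + 19×105 + 12×130 + 9×135 + 1×140 = 7260.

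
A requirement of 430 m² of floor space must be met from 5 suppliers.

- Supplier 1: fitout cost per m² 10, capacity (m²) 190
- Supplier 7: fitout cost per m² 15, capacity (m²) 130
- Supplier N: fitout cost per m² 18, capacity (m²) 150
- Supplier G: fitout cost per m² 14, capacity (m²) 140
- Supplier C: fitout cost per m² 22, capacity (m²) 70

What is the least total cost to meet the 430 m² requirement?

Cheapest first:
Supplier 1 (10): use full 190 → 240 m² to go.
Take 140 from Supplier G at 14 → need 100 more.
Supplier 7 (15): take the remaining 100 → done.
Supplier N, Supplier C: unused.
Cost = 190×10 + 140×14 + 100×15 = 5360.

5360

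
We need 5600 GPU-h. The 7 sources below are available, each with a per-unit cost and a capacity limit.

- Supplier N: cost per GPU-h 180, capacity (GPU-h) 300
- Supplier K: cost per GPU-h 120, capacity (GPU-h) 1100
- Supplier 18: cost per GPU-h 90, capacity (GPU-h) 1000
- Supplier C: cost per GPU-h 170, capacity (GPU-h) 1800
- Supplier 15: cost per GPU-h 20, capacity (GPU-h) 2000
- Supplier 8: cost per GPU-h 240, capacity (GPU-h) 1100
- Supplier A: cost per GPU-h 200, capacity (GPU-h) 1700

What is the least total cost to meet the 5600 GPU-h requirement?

Cheapest first:
Take 2000 from Supplier 15 at 20 → need 3600 more.
Take 1000 from Supplier 18 at 90 → need 2600 more.
Take 1100 from Supplier K at 120 → need 1500 more.
Take 1500 from Supplier C at 170 to finish.
Supplier N, Supplier A, Supplier 8: unused.
Cost = 2000×20 + 1000×90 + 1100×120 + 1500×170 = 517000.

517000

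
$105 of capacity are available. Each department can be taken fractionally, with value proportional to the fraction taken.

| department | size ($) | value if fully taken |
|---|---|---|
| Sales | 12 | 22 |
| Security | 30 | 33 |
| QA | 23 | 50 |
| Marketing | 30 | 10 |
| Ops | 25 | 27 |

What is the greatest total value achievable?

Best value per unit of size first: QA 50/23≈2.17, Sales 22/12≈1.83, Security 33/30≈1.1, Ops 27/25≈1.08, Marketing 10/30≈0.333.
QA: take in full, 23 $ for value 50 — 82 left.
All 12 $ of Sales fit (value 22) — 70 remain.
Security: take in full, 30 $ for value 33 — 40 left.
All 25 $ of Ops fit (value 27) — 15 remain.
Only 15 $ remain; take 15/30 of Marketing for value 10×15/30 = 5.
Total value = 137.

137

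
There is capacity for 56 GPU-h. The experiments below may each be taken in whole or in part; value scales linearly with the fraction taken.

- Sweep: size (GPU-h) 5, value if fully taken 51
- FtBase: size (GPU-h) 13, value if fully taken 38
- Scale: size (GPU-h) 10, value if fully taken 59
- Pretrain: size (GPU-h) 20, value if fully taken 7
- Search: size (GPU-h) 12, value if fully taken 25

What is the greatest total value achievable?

Sort by value density: Sweep 51/5≈10.2, Scale 59/10≈5.9, FtBase 38/13≈2.92, Search 25/12≈2.08, Pretrain 7/20≈0.35.
Sweep: take in full, 5 GPU-h for value 51 — 51 left.
All 10 GPU-h of Scale fit (value 59) — 41 remain.
Take all of FtBase (13 GPU-h, value 38) — 28 GPU-h left.
Search: take in full, 12 GPU-h for value 25 — 16 left.
Only 16 GPU-h remain; take 16/20 of Pretrain for value 7×16/20 = 5.6.
Total value = 178.6.

178.6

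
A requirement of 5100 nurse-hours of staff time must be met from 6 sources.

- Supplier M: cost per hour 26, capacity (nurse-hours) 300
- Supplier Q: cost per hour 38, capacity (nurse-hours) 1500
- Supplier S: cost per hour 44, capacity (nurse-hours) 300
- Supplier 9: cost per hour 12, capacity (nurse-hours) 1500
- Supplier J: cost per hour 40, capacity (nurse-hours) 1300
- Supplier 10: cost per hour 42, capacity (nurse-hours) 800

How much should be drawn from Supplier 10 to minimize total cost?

500

Cheapest first:
Supplier 9 at 12: take all 1500 nurse-hours — 3600 still needed.
Take 300 from Supplier M at 26 — need 3300 more.
Supplier Q (38): use full 1500 — 1800 nurse-hours to go.
Supplier J (40): use full 1300 — 500 nurse-hours to go.
Take 500 from Supplier 10 at 42 to finish.
Supplier S: unused.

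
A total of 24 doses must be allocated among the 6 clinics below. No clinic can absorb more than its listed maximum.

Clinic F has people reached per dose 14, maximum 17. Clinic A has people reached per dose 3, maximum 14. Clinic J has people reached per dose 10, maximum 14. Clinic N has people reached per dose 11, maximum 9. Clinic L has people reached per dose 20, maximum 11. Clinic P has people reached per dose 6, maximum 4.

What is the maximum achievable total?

Rank by people reached per dose: Clinic L 20 > Clinic F 14 > Clinic N 11 > Clinic J 10 > Clinic P 6 > Clinic A 3.
Give Clinic L 11 to hit its cap of 11 — 13 left.
Clinic F has room for 17 but only 13 remain, so it gets 13.
Total = 14×13 + 20×11 = 402.

402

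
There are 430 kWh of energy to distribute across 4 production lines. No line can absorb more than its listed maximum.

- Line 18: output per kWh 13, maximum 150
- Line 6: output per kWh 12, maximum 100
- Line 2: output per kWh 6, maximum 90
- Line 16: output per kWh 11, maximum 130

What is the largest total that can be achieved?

Rank by output per kWh: Line 18 13 > Line 6 12 > Line 16 11 > Line 2 6.
Give Line 18 150 to hit its cap of 150 — 280 left.
Line 6: +100 to 100 (cap) — 180 left.
Line 16: +130 to 130 (cap) — 50 left.
Only 50 left; Line 2 takes them to reach 50.
Total = 13×150 + 12×100 + 6×50 + 11×130 = 4880.

4880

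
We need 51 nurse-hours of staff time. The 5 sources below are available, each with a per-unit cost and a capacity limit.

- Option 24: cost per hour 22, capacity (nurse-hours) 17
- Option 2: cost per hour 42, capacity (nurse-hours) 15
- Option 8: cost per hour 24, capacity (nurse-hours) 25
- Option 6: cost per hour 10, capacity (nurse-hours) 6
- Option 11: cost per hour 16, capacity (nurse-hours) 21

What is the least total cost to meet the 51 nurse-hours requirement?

938

Cheapest first:
Option 6 (10): use full 6 — 45 nurse-hours to go.
Take 21 from Option 11 at 16 — need 24 more.
Take 17 from Option 24 at 22 — need 7 more.
Option 8 (24): take the remaining 7 — done.
Option 2: unused.
Cost = 6×10 + 21×16 + 17×22 + 7×24 = 938.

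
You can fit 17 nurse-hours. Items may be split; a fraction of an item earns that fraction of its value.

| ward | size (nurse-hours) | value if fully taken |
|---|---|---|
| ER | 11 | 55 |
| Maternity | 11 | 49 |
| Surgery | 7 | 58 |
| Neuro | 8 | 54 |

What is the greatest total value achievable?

Rank by value-to-size ratio: Surgery 58/7≈8.29, Neuro 54/8≈6.75, ER 55/11≈5, Maternity 49/11≈4.45.
All 7 nurse-hours of Surgery fit (value 58) — 10 remain.
Take all of Neuro (8 nurse-hours, value 54) — 2 nurse-hours left.
Fill the last 2 nurse-hours with part of ER: 2/11 of it earns 10.
Total value = 122.

122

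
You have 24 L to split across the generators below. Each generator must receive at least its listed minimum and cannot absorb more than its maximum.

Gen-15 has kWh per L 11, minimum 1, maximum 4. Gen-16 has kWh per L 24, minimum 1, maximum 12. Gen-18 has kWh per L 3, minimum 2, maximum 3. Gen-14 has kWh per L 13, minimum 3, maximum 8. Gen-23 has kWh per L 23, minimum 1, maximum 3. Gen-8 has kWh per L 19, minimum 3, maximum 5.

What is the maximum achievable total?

470

Meeting every minimum uses 1+1+2+3+1+3 = 11 L, leaving 13.
Order the generators by kWh per L: Gen-16 24 > Gen-23 23 > Gen-8 19 > Gen-14 13 > Gen-15 11 > Gen-18 3.
Gen-16: +11 to 12 (cap) → 2 left.
Gen-23: +2 to 3 (cap) → 0 left.
Total = 11×1 + 24×12 + 3×2 + 13×3 + 23×3 + 19×3 = 470.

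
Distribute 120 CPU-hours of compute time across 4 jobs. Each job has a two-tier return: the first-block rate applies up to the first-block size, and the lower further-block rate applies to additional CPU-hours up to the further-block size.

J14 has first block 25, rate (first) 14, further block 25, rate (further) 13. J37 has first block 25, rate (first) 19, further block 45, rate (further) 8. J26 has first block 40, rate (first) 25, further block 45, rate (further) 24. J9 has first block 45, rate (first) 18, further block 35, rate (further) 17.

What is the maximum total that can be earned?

2735

Rank every tier by rate: J26/first 25 > J26/second 24 > J37/first 19 > J9/first 18 > J9/second 17 > J14/first 14 > J14/second 13 > J37/second 8.
J26 first at 25: fill all 40 → 80 left.
Fill J26 second block (45 at 24) → 35 left.
J37/first (19): +25 → 10 left.
J9 first at 18: only 10 left, fill 10.
Total = 25×40 + 24×45 + 19×25 + 18×10 = 2735.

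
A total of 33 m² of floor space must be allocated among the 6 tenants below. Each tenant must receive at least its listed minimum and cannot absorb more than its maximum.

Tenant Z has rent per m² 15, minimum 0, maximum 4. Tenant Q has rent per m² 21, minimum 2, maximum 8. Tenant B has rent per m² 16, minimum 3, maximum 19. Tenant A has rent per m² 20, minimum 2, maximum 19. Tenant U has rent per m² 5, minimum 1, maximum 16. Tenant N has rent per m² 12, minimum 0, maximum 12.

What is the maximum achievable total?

633

Meeting every minimum uses 0+2+3+2+1+0 = 8 m², leaving 25.
Rank by rent per m²: Tenant Q 21 > Tenant A 20 > Tenant B 16 > Tenant Z 15 > Tenant N 12 > Tenant U 5.
Tenant Q: +6 to 8 (cap) → 19 left.
Tenant A: +17 to 19 (cap) → 2 left.
Tenant B: +2 (room for 16) → 5. Pool exhausted.
Total = 21×8 + 16×5 + 20×19 + 5×1 = 633.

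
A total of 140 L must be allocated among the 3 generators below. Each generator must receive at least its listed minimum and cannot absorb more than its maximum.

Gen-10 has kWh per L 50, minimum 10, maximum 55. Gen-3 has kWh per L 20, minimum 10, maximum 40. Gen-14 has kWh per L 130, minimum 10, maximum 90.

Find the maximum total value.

Meeting every minimum uses 10+10+10 = 30 L, leaving 110.
Rank by kWh per L: Gen-14 130 > Gen-10 50 > Gen-3 20.
Gen-14: +80 to 90 (cap) — 30 left.
Gen-10 has room for 45 more but only 30 remain, so it gets 40.
Total = 50×40 + 20×10 + 130×90 = 13900.

13900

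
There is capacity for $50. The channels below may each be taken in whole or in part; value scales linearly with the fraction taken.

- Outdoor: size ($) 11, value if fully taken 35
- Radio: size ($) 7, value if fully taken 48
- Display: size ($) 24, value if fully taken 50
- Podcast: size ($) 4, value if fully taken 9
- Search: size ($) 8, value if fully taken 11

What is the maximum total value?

Best value per unit of size first: Radio 48/7≈6.86, Outdoor 35/11≈3.18, Podcast 9/4≈2.25, Display 50/24≈2.08, Search 11/8≈1.38.
Take all of Radio (7 $, value 48) → 43 $ left.
Take all of Outdoor (11 $, value 35) → 32 $ left.
Podcast: take in full, 4 $ for value 9 → 28 left.
All 24 $ of Display fit (value 50) → 4 remain.
Only 4 $ remain; take 4/8 of Search for value 11×4/8 = 5.5.
Total value = 147.5.

147.5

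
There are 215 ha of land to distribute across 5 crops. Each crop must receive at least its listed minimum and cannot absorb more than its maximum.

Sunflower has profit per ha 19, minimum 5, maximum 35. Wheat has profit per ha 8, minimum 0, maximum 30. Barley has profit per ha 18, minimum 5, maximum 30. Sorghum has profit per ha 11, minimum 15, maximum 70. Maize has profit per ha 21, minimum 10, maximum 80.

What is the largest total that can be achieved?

3655

Meeting every minimum uses 5+0+5+15+10 = 35 ha, leaving 180.
Order the crops by profit per ha: Maize 21 > Sunflower 19 > Barley 18 > Sorghum 11 > Wheat 8.
Maize: +70 to 80 (cap) ; 110 left.
Sunflower: +30 to 35 (cap) ; 80 left.
Barley takes 25 more to reach its cap of 30 ; 55 left.
Give Sorghum 55 more to hit its cap of 70 ; 0 left.
Total = 19×35 + 18×30 + 11×70 + 21×80 = 3655.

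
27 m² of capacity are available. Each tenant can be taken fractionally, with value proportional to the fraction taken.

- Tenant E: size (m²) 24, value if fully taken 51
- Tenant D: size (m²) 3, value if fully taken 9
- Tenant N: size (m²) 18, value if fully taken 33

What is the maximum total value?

60

Best value per unit of size first: Tenant D 9/3≈3, Tenant E 51/24≈2.12, Tenant N 33/18≈1.83.
Tenant D: take in full, 3 m² for value 9 ; 24 left.
Take all of Tenant E (24 m², value 51) ; 0 m² left.
Total value = 60.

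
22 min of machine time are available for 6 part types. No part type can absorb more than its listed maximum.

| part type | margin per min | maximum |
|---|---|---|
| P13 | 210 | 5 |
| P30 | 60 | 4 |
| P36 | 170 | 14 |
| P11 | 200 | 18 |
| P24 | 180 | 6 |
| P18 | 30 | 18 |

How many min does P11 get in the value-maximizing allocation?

Order the part types by margin per min: P13 210 > P11 200 > P24 180 > P36 170 > P30 60 > P18 30.
P13: +5 to 5 (cap) — 17 left.
P11 has room for 18 but only 17 remain, so it gets 17.

17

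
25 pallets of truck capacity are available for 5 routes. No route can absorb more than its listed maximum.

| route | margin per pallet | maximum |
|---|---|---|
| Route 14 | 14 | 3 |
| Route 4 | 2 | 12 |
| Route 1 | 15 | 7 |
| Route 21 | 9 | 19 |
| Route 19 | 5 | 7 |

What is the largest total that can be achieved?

Highest margin per pallet first: Route 1 15 > Route 14 14 > Route 21 9 > Route 19 5 > Route 4 2.
Route 1 takes 7 to reach its cap of 7 — 18 left.
Route 14 takes 3 to reach its cap of 3 — 15 left.
Route 21 has room for 19 but only 15 remain, so it gets 15.
Total = 14×3 + 15×7 + 9×15 = 282.

282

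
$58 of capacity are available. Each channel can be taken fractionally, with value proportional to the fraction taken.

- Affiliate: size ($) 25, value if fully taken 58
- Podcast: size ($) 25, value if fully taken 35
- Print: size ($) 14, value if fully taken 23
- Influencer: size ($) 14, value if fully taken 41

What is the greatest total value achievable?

129

Best value per unit of size first: Influencer 41/14≈2.93, Affiliate 58/25≈2.32, Print 23/14≈1.64, Podcast 35/25≈1.4.
All 14 $ of Influencer fit (value 41) — 44 remain.
Affiliate: take in full, 25 $ for value 58 — 19 left.
Take all of Print (14 $, value 23) — 5 $ left.
5 $ left: a 5/25 share of Podcast gives 35×5/25 = 7.
Total value = 129.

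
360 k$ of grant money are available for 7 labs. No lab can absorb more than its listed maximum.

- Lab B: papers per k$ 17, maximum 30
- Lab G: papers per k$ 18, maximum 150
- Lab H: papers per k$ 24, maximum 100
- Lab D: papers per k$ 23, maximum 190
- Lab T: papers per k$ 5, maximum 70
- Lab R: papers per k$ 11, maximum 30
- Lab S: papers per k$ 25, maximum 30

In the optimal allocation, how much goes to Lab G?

Rank by papers per k$: Lab S 25 > Lab H 24 > Lab D 23 > Lab G 18 > Lab B 17 > Lab R 11 > Lab T 5.
Lab S: +30 to 30 (cap) → 330 left.
Lab H takes 100 to reach its cap of 100 → 230 left.
Give Lab D 190 to hit its cap of 190 → 40 left.
Lab G has room for 150 but only 40 remain, so it gets 40.

40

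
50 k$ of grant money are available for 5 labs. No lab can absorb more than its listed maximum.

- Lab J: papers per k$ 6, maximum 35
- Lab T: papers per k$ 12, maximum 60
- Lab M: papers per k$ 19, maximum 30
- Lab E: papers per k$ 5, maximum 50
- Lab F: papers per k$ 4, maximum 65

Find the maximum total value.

810

Order the labs by papers per k$: Lab M 19 > Lab T 12 > Lab J 6 > Lab E 5 > Lab F 4.
Lab M: +30 to 30 (cap) → 20 left.
Only 20 left; Lab T takes them to reach 20.
Total = 12×20 + 19×30 = 810.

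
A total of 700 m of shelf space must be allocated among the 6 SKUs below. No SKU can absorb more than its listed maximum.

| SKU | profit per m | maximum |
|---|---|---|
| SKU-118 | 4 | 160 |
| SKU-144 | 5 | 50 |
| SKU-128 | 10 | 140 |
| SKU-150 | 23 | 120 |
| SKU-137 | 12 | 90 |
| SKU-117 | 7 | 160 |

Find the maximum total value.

7170

Rank by profit per m: SKU-150 23 > SKU-137 12 > SKU-128 10 > SKU-117 7 > SKU-144 5 > SKU-118 4.
Give SKU-150 120 to hit its cap of 120 → 580 left.
SKU-137 takes 90 to reach its cap of 90 → 490 left.
SKU-128 takes 140 to reach its cap of 140 → 350 left.
SKU-117 takes 160 to reach its cap of 160 → 190 left.
SKU-144 takes 50 to reach its cap of 50 → 140 left.
SKU-118: +140 (room for 160) → 140. Pool exhausted.
Total = 4×140 + 5×50 + 10×140 + 23×120 + 12×90 + 7×160 = 7170.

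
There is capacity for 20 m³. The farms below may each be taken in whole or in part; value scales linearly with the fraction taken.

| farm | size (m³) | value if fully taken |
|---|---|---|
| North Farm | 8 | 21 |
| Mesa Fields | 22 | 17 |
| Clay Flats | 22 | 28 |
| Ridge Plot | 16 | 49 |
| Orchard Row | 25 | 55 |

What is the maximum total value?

59.5

Rank by value-to-size ratio: Ridge Plot 49/16≈3.06, North Farm 21/8≈2.62, Orchard Row 55/25≈2.2, Clay Flats 28/22≈1.27, Mesa Fields 17/22≈0.773.
Ridge Plot: take in full, 16 m³ for value 49 — 4 left.
4 m³ left: a 4/8 share of North Farm gives 21×4/8 = 10.5.
Total value = 59.5.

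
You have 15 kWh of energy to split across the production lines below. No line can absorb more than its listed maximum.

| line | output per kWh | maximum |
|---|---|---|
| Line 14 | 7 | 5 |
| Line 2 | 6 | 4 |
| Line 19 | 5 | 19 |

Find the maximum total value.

Order the production lines by output per kWh: Line 14 7 > Line 2 6 > Line 19 5.
Line 14 takes 5 to reach its cap of 5 ; 10 left.
Give Line 2 4 to hit its cap of 4 ; 6 left.
Only 6 left; Line 19 takes them to reach 6.
Total = 7×5 + 6×4 + 5×6 = 89.

89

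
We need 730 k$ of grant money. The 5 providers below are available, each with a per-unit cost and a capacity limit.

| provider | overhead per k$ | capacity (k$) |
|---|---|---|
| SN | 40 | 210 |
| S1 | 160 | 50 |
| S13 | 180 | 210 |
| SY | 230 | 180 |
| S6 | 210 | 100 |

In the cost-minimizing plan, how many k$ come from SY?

Use providers in increasing cost order.
Take 210 from SN at 40 → need 520 more.
S1 at 160: take all 50 k$ → 470 still needed.
S13 at 180: take all 210 k$ → 260 still needed.
S6 at 210: take all 100 k$ → 160 still needed.
SY at 230: take 160 of its 180 → requirement met.

160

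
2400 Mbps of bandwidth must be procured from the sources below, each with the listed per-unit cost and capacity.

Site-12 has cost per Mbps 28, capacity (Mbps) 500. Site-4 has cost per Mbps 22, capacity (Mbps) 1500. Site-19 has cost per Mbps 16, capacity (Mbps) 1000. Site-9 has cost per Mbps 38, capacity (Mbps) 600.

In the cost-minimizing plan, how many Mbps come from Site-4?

1400

Cheapest first:
Take 1000 from Site-19 at 16 → need 1400 more.
Site-4 (22): take the remaining 1400 → done.
Site-12, Site-9: unused.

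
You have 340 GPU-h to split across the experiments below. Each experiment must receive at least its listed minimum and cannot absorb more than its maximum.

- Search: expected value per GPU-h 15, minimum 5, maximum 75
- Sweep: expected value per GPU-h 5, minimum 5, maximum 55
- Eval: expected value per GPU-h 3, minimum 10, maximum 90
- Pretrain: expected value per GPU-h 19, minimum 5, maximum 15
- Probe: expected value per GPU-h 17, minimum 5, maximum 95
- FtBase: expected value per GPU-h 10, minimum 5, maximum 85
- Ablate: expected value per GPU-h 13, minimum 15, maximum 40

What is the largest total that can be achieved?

4525

Meeting every minimum uses 5+5+10+5+5+5+15 = 50 GPU-h, leaving 290.
Order the experiments by expected value per GPU-h: Pretrain 19 > Probe 17 > Search 15 > Ablate 13 > FtBase 10 > Sweep 5 > Eval 3.
Pretrain: +10 to 15 (cap) — 280 left.
Give Probe 90 more to hit its cap of 95 — 190 left.
Search: +70 to 75 (cap) — 120 left.
Ablate: +25 to 40 (cap) — 95 left.
Give FtBase 80 more to hit its cap of 85 — 15 left.
Sweep: +15 (room for 50) → 20. Pool exhausted.
Total = 15×75 + 5×20 + 3×10 + 19×15 + 17×95 + 10×85 + 13×40 = 4525.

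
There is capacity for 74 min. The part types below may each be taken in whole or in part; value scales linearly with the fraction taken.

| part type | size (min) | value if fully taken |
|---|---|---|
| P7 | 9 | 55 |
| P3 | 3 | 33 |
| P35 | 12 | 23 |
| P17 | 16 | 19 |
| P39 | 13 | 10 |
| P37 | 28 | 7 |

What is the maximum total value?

Best value per unit of size first: P3 33/3≈11, P7 55/9≈6.11, P35 23/12≈1.92, P17 19/16≈1.19, P39 10/13≈0.769, P37 7/28≈0.25.
P3: take in full, 3 min for value 33 ; 71 left.
Take all of P7 (9 min, value 55) ; 62 min left.
All 12 min of P35 fit (value 23) ; 50 remain.
Take all of P17 (16 min, value 19) ; 34 min left.
P39: take in full, 13 min for value 10 ; 21 left.
Only 21 min remain; take 21/28 of P37 for value 7×21/28 = 5.25.
Total value = 145.25.

145.25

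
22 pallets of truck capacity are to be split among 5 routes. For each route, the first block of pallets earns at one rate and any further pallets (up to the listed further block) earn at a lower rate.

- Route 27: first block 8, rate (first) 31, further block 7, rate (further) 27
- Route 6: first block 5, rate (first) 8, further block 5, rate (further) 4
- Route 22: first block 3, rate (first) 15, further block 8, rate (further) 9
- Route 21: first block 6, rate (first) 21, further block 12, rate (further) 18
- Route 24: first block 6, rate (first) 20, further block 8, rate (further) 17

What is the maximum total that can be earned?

583

Order all 10 blocks by rate: Route 27/tier1 31 > Route 27/tier2 27 > Route 21/tier1 21 > Route 24/tier1 20 > Route 21/tier2 18 > Route 24/tier2 17 > Route 22/tier1 15 > Route 22/tier2 9 > Route 6/tier1 8 > Route 6/tier2 4.
Route 27/tier1 (31): +8 ; 14 left.
Route 27/tier2 (27): +7 ; 7 left.
Route 21 tier1 at 21: fill all 6 ; 1 left.
Route 24/tier1: +1 of 6 at 20; pool empty.
Total = 31×8 + 27×7 + 21×6 + 20×1 = 583.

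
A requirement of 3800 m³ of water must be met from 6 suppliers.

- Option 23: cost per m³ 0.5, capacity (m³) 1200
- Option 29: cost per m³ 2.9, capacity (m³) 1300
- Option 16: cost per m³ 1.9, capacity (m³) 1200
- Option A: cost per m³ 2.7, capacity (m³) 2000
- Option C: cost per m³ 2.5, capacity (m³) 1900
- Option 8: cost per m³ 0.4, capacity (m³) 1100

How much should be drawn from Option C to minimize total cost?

300

Cheapest first:
Take 1100 from Option 8 at 0.4 ; need 2700 more.
Option 23 (0.5): use full 1200 ; 1500 m³ to go.
Take 1200 from Option 16 at 1.9 ; need 300 more.
Take 300 from Option C at 2.5 to finish.
Option A, Option 29: unused.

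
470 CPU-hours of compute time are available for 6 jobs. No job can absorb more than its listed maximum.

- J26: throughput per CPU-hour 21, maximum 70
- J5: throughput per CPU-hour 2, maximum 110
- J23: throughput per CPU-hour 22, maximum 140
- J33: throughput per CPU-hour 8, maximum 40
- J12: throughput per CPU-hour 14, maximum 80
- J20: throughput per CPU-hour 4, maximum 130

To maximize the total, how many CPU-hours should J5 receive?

Highest throughput per CPU-hour first: J23 22 > J26 21 > J12 14 > J33 8 > J20 4 > J5 2.
J23: +140 to 140 (cap) ; 330 left.
Give J26 70 to hit its cap of 70 ; 260 left.
J12: +80 to 80 (cap) ; 180 left.
Give J33 40 to hit its cap of 40 ; 140 left.
Give J20 130 to hit its cap of 130 ; 10 left.
J5 has room for 110 but only 10 remain, so it gets 10.

10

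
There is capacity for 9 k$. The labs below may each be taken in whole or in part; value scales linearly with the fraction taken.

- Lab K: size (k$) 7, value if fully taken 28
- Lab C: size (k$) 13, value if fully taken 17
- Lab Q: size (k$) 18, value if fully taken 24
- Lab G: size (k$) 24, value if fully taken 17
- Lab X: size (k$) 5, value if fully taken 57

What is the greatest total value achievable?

Rank by value-to-size ratio: Lab X 57/5≈11.4, Lab K 28/7≈4, Lab Q 24/18≈1.33, Lab C 17/13≈1.31, Lab G 17/24≈0.708.
All 5 k$ of Lab X fit (value 57) — 4 remain.
Only 4 k$ remain; take 4/7 of Lab K for value 28×4/7 = 16.
Total value = 73.

73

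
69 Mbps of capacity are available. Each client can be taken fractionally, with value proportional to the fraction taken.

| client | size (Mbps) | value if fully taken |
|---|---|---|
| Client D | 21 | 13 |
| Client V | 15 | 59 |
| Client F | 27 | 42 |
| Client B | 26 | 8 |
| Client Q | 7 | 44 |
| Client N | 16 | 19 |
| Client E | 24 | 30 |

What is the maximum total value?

Rank by value-to-size ratio: Client Q 44/7≈6.29, Client V 59/15≈3.93, Client F 42/27≈1.56, Client E 30/24≈1.25, Client N 19/16≈1.19, Client D 13/21≈0.619, Client B 8/26≈0.308.
Take all of Client Q (7 Mbps, value 44) → 62 Mbps left.
All 15 Mbps of Client V fit (value 59) → 47 remain.
Client F: take in full, 27 Mbps for value 42 → 20 left.
20 Mbps left: a 20/24 share of Client E gives 30×20/24 = 25.
Total value = 170.

170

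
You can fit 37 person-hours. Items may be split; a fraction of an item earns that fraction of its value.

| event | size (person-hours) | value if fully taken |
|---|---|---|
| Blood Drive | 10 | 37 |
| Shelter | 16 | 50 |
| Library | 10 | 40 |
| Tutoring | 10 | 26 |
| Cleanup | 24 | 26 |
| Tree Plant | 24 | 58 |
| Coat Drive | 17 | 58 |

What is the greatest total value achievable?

135

Best value per unit of size first: Library 40/10≈4, Blood Drive 37/10≈3.7, Coat Drive 58/17≈3.41, Shelter 50/16≈3.12, Tutoring 26/10≈2.6, Tree Plant 58/24≈2.42, Cleanup 26/24≈1.08.
Library: take in full, 10 person-hours for value 40 → 27 left.
Blood Drive: take in full, 10 person-hours for value 37 → 17 left.
Coat Drive: take in full, 17 person-hours for value 58 → 0 left.
Total value = 135.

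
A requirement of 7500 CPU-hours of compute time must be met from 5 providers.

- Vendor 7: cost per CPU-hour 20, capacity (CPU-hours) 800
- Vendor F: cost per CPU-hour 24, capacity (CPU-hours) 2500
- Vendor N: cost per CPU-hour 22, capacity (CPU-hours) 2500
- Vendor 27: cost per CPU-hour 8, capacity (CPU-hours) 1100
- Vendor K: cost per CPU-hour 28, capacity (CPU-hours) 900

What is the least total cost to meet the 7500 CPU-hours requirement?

156600

Use providers in increasing cost order.
Vendor 27 at 8: take all 1100 CPU-hours — 6400 still needed.
Take 800 from Vendor 7 at 20 — need 5600 more.
Take 2500 from Vendor N at 22 — need 3100 more.
Vendor F at 24: take all 2500 CPU-hours — 600 still needed.
Take 600 from Vendor K at 28 to finish.
Cost = 1100×8 + 800×20 + 2500×22 + 2500×24 + 600×28 = 156600.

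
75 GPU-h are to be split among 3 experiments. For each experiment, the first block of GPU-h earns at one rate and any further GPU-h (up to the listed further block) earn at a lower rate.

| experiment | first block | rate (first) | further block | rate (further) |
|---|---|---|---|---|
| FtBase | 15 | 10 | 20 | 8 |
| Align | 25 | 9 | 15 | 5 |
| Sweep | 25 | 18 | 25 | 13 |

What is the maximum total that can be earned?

1015

Treat each block as its own option and order by rate: Sweep/first 18 > Sweep/second 13 > FtBase/first 10 > Align/first 9 > FtBase/second 8 > Align/second 5.
Fill Sweep first block (25 at 18) ; 50 left.
Fill Sweep second block (25 at 13) ; 25 left.
Fill FtBase first block (15 at 10) ; 10 left.
10 remain; put them into Align first at 9.
Total = 18×25 + 13×25 + 10×15 + 9×10 = 1015.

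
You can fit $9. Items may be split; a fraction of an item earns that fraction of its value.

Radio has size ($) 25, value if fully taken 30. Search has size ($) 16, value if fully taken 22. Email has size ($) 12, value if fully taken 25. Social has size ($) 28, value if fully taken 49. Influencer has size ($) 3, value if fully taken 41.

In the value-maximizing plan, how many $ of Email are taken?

6

Sort by value density: Influencer 41/3≈13.7, Email 25/12≈2.08, Social 49/28≈1.75, Search 22/16≈1.38, Radio 30/25≈1.2.
Take all of Influencer (3 $, value 41) — 6 $ left.
6 $ left: a 6/12 share of Email gives 25×6/12 = 12.5.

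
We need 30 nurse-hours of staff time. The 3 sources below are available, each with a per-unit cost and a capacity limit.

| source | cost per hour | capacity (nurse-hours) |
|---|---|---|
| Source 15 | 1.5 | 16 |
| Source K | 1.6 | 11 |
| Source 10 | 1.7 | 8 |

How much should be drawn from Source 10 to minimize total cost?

Fill from the cheapest source first.
Take 16 from Source 15 at 1.5 — need 14 more.
Source K (1.6): use full 11 — 3 nurse-hours to go.
Source 10 at 1.7: take 3 of its 8 — requirement met.

3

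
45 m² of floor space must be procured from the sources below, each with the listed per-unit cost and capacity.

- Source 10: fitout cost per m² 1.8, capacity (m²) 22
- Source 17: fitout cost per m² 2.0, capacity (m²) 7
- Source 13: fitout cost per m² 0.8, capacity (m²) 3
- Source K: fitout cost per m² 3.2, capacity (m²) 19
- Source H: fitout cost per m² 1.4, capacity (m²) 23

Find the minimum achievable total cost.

Cheapest first:
Take 3 from Source 13 at 0.8 ; need 42 more.
Source H (1.4): use full 23 ; 19 m² to go.
Take 19 from Source 10 at 1.8 to finish.
Source 17, Source K: unused.
Cost = 3×0.8 + 23×1.4 + 19×1.8 = 68.8.

68.8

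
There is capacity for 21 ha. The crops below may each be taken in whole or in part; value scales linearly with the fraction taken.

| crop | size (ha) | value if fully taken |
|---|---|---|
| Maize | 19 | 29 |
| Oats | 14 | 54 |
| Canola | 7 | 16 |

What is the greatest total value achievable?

Rank by value-to-size ratio: Oats 54/14≈3.86, Canola 16/7≈2.29, Maize 29/19≈1.53.
Take all of Oats (14 ha, value 54) — 7 ha left.
Take all of Canola (7 ha, value 16) — 0 ha left.
Total value = 70.

70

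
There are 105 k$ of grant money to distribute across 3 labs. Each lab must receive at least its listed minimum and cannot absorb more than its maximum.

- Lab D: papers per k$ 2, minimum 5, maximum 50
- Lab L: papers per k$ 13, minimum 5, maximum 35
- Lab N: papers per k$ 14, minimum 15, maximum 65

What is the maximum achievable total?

1375

Meeting every minimum uses 5+5+15 = 25 k$, leaving 80.
Rank by papers per k$: Lab N 14 > Lab L 13 > Lab D 2.
Lab N takes 50 more to reach its cap of 65 — 30 left.
Lab L takes 30 more to reach its cap of 35 — 0 left.
Total = 2×5 + 13×35 + 14×65 = 1375.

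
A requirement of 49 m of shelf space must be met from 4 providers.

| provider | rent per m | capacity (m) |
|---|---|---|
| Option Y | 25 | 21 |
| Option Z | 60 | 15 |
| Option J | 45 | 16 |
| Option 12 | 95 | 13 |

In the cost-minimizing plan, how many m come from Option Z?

12

Fill from the cheapest provider first.
Take 21 from Option Y at 25 ; need 28 more.
Option J (45): use full 16 ; 12 m to go.
Option Z (60): take the remaining 12 ; done.
Option 12: unused.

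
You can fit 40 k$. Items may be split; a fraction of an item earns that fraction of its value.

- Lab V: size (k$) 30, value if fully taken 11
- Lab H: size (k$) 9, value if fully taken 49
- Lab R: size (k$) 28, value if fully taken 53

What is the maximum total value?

103.1

Rank by value-to-size ratio: Lab H 49/9≈5.44, Lab R 53/28≈1.89, Lab V 11/30≈0.367.
Lab H: take in full, 9 k$ for value 49 → 31 left.
Take all of Lab R (28 k$, value 53) → 3 k$ left.
3 k$ left: a 3/30 share of Lab V gives 11×3/30 = 1.1.
Total value = 103.1.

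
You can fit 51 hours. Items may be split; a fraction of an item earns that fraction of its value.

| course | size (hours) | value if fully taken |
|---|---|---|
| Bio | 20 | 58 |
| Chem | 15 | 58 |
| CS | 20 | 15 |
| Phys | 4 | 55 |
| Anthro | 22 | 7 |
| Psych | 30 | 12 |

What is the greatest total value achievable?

Rank by value-to-size ratio: Phys 55/4≈13.8, Chem 58/15≈3.87, Bio 58/20≈2.9, CS 15/20≈0.75, Psych 12/30≈0.4, Anthro 7/22≈0.318.
Phys: take in full, 4 hours for value 55 → 47 left.
All 15 hours of Chem fit (value 58) → 32 remain.
All 20 hours of Bio fit (value 58) → 12 remain.
Only 12 hours remain; take 12/20 of CS for value 15×12/20 = 9.
Total value = 180.

180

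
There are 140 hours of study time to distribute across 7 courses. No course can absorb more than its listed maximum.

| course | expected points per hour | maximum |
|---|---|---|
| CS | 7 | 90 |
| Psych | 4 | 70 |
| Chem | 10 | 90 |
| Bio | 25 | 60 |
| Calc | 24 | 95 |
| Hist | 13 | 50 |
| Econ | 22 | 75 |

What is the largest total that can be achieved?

Highest expected points per hour first: Bio 25 > Calc 24 > Econ 22 > Hist 13 > Chem 10 > CS 7 > Psych 4.
Bio takes 60 to reach its cap of 60 ; 80 left.
Calc has room for 95 but only 80 remain, so it gets 80.
Total = 25×60 + 24×80 = 3420.

3420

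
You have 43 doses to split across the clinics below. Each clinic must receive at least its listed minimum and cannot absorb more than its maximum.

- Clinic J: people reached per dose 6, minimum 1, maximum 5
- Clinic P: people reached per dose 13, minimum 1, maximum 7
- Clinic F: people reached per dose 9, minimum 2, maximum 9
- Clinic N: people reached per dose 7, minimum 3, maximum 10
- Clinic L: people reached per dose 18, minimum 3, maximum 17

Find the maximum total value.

Meeting every minimum uses 1+1+2+3+3 = 10 doses, leaving 33.
Order the clinics by people reached per dose: Clinic L 18 > Clinic P 13 > Clinic F 9 > Clinic N 7 > Clinic J 6.
Clinic L takes 14 more to reach its cap of 17 → 19 left.
Clinic P: +6 to 7 (cap) → 13 left.
Give Clinic F 7 more to hit its cap of 9 → 6 left.
Only 6 left; Clinic N takes them to reach 9.
Total = 6×1 + 13×7 + 9×9 + 7×9 + 18×17 = 547.

547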